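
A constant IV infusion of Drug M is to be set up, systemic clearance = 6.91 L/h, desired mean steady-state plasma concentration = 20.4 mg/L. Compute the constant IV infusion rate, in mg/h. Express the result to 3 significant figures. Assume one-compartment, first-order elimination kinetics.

At steady state, infusion rate R₀ = Css × CL = 20.4 × 6.910 = 141.0 mg/h

141 mg/h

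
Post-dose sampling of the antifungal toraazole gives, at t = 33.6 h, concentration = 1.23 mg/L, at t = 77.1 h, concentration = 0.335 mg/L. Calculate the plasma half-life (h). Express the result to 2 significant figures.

k = ln(C₁/C₂) / (t₂ − t₁) = ln(1.23/0.335) / (77.1 − 33.6)
  = 1.301 / 43.50 = 0.02991 h⁻¹
t½ = ln2 / k = 0.693147 / 0.02991 = 23.17 h

23 h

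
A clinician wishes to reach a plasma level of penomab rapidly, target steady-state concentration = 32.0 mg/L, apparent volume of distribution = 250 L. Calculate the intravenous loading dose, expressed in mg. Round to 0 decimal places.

8000 mg

LD = Css × Vd = 32.0 × 250 = 8000 mg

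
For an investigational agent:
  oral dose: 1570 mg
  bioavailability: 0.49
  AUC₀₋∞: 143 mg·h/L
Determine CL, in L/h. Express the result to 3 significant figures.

CL = F·Dose / AUC = 0.49 × 1570 / 143 = 5.380 L/h

5.38 L/h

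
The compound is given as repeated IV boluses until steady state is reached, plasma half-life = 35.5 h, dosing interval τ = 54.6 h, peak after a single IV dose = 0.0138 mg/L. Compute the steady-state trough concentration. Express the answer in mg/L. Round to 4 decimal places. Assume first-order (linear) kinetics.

k = ln2 / t½ = 0.693147 / 35.5 = 0.01953 h⁻¹
e^(−kτ) = e^(−0.01953 × 54.6) = 0.3443
Accumulation ratio R = 1 / (1 − e^(−kτ)) = 1 / (1 − 0.3443) = 1.525
Steady-state trough = C₀ × R × e^(−kτ) = 0.0138 × 1.525 × 0.3443 = 0.007246 mg/L

0.0072 mg/L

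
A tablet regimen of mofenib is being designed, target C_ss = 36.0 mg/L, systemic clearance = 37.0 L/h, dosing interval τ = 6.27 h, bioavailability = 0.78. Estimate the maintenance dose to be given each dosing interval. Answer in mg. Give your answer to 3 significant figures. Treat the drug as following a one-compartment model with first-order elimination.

At steady state, F × (Dose/τ) = Css × CL.
Dose = Css × CL × τ / F = 36.0 × 37.00 × 6.27 / 0.78 = 10710 mg

10700 mg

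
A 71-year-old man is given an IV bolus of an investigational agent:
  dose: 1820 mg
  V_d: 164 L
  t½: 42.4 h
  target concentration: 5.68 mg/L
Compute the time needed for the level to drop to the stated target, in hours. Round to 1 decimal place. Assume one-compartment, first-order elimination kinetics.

41.0 h

C₀ = Dose / Vd = 1820 / 164 = 11.10 mg/L
k = ln2 / t½ = 0.693147 / 42.4 = 0.01635 h⁻¹
t = ln(C₀ / C) / k = ln(11.10 / 5.68) / 0.01635
  = ln(1.954) / 0.01635 = 0.6699 / 0.01635 = 40.97 h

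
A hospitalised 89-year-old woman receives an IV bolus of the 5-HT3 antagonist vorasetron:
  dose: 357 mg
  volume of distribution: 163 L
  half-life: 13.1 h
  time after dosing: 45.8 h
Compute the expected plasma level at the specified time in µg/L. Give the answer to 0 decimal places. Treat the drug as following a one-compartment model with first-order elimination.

194 µg/L

C₀ = Dose / Vd = 357.0 / 163 = 2.190 mg/L
k = ln2 / t½ = 0.693147 / 13.1 = 0.05291 h⁻¹
C = C₀ · e^(−k·t) = 2.190 × e^(−0.05291 × 45.8)
  = 2.190 × 0.08863 = 0.1941 mg/L
Convert: 0.1941 mg/L × 1000 = 194.1 µg/L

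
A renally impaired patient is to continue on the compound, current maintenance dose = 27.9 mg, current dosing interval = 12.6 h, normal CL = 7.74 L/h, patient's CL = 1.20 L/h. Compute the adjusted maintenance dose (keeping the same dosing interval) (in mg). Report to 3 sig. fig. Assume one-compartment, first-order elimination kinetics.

4.33 mg

To keep the same average steady-state level, dosing rate must scale with clearance.
CL ratio = 1.20 / 7.74 = 0.1550
New dose (same interval) = 27.9 × 0.1550 = 4.325 mg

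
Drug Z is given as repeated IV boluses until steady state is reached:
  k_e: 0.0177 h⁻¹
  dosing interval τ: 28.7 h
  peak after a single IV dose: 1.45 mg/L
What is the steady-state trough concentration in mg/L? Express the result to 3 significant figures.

e^(−kτ) = e^(−0.01770 × 28.7) = 0.6017
Accumulation ratio R = 1 / (1 − e^(−kτ)) = 1 / (1 − 0.6017) = 2.511
Steady-state trough = C₀ × R × e^(−kτ) = 1.45 × 2.511 × 0.6017 = 2.191 mg/L

2.19 mg/L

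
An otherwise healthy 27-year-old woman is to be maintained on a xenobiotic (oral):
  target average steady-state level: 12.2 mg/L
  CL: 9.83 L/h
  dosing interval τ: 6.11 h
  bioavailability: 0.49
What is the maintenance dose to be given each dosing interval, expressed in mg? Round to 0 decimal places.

At steady state, F × (Dose/τ) = Css × CL.
Dose = Css × CL × τ / F = 12.2 × 9.830 × 6.11 / 0.49 = 1495 mg

1495 mg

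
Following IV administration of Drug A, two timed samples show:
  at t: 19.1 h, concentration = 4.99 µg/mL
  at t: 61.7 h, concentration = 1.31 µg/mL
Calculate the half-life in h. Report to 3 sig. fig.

k = ln(C₁/C₂) / (t₂ − t₁) = ln(4.99/1.31) / (61.7 − 19.1)
  = 1.337 / 42.60 = 0.03138 h⁻¹
t½ = ln2 / k = 0.693147 / 0.03138 = 22.09 h

22.1 h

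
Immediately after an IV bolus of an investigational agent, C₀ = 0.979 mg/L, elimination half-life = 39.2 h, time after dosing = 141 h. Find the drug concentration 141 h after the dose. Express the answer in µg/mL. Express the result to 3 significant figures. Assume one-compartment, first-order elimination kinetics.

0.0809 µg/mL

k = ln2 / t½ = 0.693147 / 39.2 = 0.01768 h⁻¹
C = C₀ · e^(−k·t) = 0.9790 × e^(−0.01768 × 141)
  = 0.9790 × 0.08267 = 0.08093 mg/L
(0.08093 mg/L = 0.08093 µg/mL)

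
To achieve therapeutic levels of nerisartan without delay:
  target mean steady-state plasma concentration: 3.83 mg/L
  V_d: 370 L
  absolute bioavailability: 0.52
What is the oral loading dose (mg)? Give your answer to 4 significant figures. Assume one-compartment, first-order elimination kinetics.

LD = Css × Vd / F = 3.83 × 370 / 0.52 = 2725 mg

2725 mg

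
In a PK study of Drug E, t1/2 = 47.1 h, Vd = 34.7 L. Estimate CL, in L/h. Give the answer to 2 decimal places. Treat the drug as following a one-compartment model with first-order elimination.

0.51 L/h

k = ln2 / t½ = 0.693147 / 47.1 = 0.01472 h⁻¹
CL = k × Vd = 0.01472 × 34.7 = 0.5108 L/h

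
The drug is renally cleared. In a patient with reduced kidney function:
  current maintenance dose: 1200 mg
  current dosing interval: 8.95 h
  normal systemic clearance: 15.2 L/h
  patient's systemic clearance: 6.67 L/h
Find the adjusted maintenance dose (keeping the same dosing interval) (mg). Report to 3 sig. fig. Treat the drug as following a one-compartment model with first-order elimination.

To keep the same average steady-state level, dosing rate must scale with clearance.
CL ratio = 6.67 / 15.2 = 0.4388
New dose (same interval) = 1200 × 0.4388 = 526.6 mg

527 mg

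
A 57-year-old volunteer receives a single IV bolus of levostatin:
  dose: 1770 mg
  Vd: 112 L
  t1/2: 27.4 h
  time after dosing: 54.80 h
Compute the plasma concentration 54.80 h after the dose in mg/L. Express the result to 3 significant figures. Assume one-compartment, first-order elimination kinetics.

3.95 mg/L

C₀ = Dose / Vd = 1770 / 112 = 15.80 mg/L
k = ln2 / t½ = 0.693147 / 27.4 = 0.02530 h⁻¹
t / t½ = 54.80 / 27.4 = 2 half-lives
C = C₀ × (1/2)^2 = 15.80 × 0.2500 = 3.950 mg/L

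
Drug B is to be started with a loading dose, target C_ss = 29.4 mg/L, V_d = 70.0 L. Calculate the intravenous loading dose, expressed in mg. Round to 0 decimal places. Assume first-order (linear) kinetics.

2058 mg

LD = Css × Vd = 29.4 × 70.0 = 2058 mg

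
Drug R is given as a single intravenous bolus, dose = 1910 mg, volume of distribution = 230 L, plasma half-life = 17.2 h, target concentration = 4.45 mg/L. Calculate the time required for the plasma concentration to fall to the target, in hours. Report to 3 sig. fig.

C₀ = Dose / Vd = 1910 / 230 = 8.304 mg/L
k = ln2 / t½ = 0.693147 / 17.2 = 0.04030 h⁻¹
t = ln(C₀ / C) / k = ln(8.304 / 4.45) / 0.04030
  = ln(1.866) / 0.04030 = 0.6238 / 0.04030 = 15.48 h

15.5 h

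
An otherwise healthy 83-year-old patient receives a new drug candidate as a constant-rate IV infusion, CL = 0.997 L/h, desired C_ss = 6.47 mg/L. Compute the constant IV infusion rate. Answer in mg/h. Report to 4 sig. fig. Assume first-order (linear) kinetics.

At steady state, infusion rate R₀ = Css × CL = 6.47 × 0.9970 = 6.451 mg/h

6.451 mg/h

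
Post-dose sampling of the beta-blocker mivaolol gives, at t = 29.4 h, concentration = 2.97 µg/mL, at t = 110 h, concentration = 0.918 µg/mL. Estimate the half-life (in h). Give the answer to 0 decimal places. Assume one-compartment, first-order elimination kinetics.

48 h

k = ln(C₁/C₂) / (t₂ − t₁) = ln(2.97/0.918) / (110 − 29.4)
  = 1.174 / 80.60 = 0.01457 h⁻¹
t½ = ln2 / k = 0.693147 / 0.01457 = 47.57 h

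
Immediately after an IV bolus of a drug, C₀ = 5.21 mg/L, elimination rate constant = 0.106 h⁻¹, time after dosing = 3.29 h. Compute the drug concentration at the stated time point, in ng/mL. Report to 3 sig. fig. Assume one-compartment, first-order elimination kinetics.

C = C₀ · e^(−k·t) = 5.210 × e^(−0.1060 × 3.29)
  = 5.210 × 0.7056 = 3.676 mg/L
Convert: 3.676 mg/L × 1000 = 3676 ng/mL

3680 ng/mL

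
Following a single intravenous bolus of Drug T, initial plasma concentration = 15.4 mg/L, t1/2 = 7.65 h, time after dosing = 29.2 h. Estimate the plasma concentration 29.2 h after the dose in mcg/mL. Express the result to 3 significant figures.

k = ln2 / t½ = 0.693147 / 7.65 = 0.09061 h⁻¹
C = C₀ · e^(−k·t) = 15.40 × e^(−0.09061 × 29.2)
  = 15.40 × 0.07095 = 1.093 mg/L
(1.093 mg/L = 1.093 mcg/mL)

1.09 mcg/mL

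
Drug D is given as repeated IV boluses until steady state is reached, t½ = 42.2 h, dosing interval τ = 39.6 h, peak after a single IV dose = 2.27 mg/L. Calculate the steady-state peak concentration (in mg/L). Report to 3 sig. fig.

4.75 mg/L

k = ln2 / t½ = 0.693147 / 42.2 = 0.01643 h⁻¹
e^(−kτ) = e^(−0.01643 × 39.6) = 0.5217
Accumulation ratio R = 1 / (1 − e^(−kτ)) = 1 / (1 − 0.5217) = 2.091
Steady-state peak = C₀ × R = 2.27 × 2.091 = 4.747 mg/L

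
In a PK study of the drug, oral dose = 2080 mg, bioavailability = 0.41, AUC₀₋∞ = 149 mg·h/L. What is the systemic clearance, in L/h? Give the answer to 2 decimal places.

CL = F·Dose / AUC = 0.41 × 2080 / 149 = 5.723 L/h

5.72 L/h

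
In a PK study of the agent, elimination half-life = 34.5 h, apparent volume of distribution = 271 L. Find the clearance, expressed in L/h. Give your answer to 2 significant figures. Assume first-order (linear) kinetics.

5.4 L/h

k = ln2 / t½ = 0.693147 / 34.5 = 0.02009 h⁻¹
CL = k × Vd = 0.02009 × 271 = 5.444 L/h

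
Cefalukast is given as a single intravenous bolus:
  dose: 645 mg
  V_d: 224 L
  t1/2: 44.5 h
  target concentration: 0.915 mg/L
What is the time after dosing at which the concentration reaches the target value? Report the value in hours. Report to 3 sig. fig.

C₀ = Dose / Vd = 645.0 / 224 = 2.879 mg/L
k = ln2 / t½ = 0.693147 / 44.5 = 0.01558 h⁻¹
t = ln(C₀ / C) / k = ln(2.879 / 0.915) / 0.01558
  = ln(3.146) / 0.01558 = 1.146 / 0.01558 = 73.56 h

73.6 h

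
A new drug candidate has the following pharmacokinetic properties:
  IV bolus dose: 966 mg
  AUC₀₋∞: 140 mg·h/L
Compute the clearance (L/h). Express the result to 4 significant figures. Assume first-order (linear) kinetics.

6.900 L/h

CL = Dose / AUC = 966 / 140 = 6.900 L/h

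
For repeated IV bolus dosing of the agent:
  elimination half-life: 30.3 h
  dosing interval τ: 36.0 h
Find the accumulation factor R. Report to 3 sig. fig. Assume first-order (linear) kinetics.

k = ln2 / t½ = 0.693147 / 30.3 = 0.02288 h⁻¹
e^(−kτ) = e^(−0.02288 × 36.0) = 0.4388
Accumulation ratio R = 1 / (1 − e^(−kτ)) = 1 / (1 − 0.4388) = 1.782

1.78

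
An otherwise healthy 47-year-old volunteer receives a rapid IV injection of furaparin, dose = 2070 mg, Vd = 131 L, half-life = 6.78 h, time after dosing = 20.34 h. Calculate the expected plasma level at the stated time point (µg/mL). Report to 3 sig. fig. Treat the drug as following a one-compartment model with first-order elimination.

C₀ = Dose / Vd = 2070 / 131 = 15.80 mg/L
k = ln2 / t½ = 0.693147 / 6.78 = 0.1022 h⁻¹
t / t½ = 20.34 / 6.78 = 3 half-lives
C = C₀ × (1/2)^3 = 15.80 × 0.1250 = 1.975 mg/L
(1.975 mg/L = 1.975 µg/mL)

1.98 µg/mL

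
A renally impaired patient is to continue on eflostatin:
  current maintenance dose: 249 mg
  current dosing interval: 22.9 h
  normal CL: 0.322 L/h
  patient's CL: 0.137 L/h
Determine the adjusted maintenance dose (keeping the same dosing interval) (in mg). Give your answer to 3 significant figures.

106 mg

To keep the same average steady-state level, dosing rate must scale with clearance.
CL ratio = 0.137 / 0.322 = 0.4255
New dose (same interval) = 249 × 0.4255 = 105.9 mg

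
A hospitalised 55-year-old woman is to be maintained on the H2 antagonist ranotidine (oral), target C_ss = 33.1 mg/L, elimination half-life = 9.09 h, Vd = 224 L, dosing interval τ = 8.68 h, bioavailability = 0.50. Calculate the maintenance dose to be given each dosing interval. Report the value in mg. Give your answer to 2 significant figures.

k = ln2 / t½ = 0.693147 / 9.09 = 0.07625 h⁻¹
CL = k × Vd = 0.07625 × 224 = 17.08 L/h
At steady state, F × (Dose/τ) = Css × CL.
Dose = Css × CL × τ / F = 33.1 × 17.08 × 8.68 / 0.50 = 9814 mg

9800 mg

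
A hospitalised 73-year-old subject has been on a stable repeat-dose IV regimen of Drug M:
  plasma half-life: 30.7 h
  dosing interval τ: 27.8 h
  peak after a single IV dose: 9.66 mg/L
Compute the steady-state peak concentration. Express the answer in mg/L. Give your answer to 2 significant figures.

k = ln2 / t½ = 0.693147 / 30.7 = 0.02258 h⁻¹
e^(−kτ) = e^(−0.02258 × 27.8) = 0.5338
Accumulation ratio R = 1 / (1 − e^(−kτ)) = 1 / (1 − 0.5338) = 2.145
Steady-state peak = C₀ × R = 9.66 × 2.145 = 20.72 mg/L

21 mg/L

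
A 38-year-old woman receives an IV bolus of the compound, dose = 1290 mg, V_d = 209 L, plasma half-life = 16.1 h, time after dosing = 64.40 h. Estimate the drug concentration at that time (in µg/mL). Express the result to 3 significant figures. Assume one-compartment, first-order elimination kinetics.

0.386 µg/mL

C₀ = Dose / Vd = 1290 / 209 = 6.172 mg/L
k = ln2 / t½ = 0.693147 / 16.1 = 0.04305 h⁻¹
t / t½ = 64.40 / 16.1 = 4 half-lives
C = C₀ × (1/2)^4 = 6.172 × 0.06250 = 0.3858 mg/L
(0.3858 mg/L = 0.3858 µg/mL)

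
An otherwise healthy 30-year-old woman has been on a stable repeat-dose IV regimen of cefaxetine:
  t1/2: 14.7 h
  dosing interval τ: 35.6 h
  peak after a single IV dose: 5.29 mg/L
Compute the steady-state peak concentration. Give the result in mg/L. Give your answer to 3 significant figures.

k = ln2 / t½ = 0.693147 / 14.7 = 0.04715 h⁻¹
e^(−kτ) = e^(−0.04715 × 35.6) = 0.1866
Accumulation ratio R = 1 / (1 − e^(−kτ)) = 1 / (1 − 0.1866) = 1.229
Steady-state peak = C₀ × R = 5.29 × 1.229 = 6.501 mg/L

6.50 mg/L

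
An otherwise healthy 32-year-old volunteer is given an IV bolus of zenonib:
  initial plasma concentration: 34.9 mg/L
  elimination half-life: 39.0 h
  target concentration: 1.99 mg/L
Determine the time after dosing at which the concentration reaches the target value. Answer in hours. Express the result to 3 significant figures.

k = ln2 / t½ = 0.693147 / 39.0 = 0.01777 h⁻¹
t = ln(C₀ / C) / k = ln(34.90 / 1.99) / 0.01777
  = ln(17.54) / 0.01777 = 2.864 / 0.01777 = 161.2 h

161 h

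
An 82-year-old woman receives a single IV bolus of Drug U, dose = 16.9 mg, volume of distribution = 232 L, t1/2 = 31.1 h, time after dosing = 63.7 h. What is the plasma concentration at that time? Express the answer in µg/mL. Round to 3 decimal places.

C₀ = Dose / Vd = 16.90 / 232 = 0.07284 mg/L
k = ln2 / t½ = 0.693147 / 31.1 = 0.02229 h⁻¹
C = C₀ · e^(−k·t) = 0.07284 × e^(−0.02229 × 63.7)
  = 0.07284 × 0.2417 = 0.01761 mg/L
(0.01761 mg/L = 0.01761 µg/mL)

0.018 µg/mL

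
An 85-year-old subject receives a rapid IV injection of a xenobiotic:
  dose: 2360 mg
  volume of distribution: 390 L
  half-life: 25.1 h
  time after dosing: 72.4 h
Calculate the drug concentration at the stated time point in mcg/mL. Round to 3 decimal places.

C₀ = Dose / Vd = 2360 / 390 = 6.051 mg/L
k = ln2 / t½ = 0.693147 / 25.1 = 0.02762 h⁻¹
C = C₀ · e^(−k·t) = 6.051 × e^(−0.02762 × 72.4)
  = 6.051 × 0.1354 = 0.8193 mg/L
(0.8193 mg/L = 0.8193 mcg/mL)

0.819 mcg/mL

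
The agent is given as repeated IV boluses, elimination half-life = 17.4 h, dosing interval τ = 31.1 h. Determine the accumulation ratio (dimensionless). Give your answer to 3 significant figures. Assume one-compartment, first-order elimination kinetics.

k = ln2 / t½ = 0.693147 / 17.4 = 0.03984 h⁻¹
e^(−kτ) = e^(−0.03984 × 31.1) = 0.2897
Accumulation ratio R = 1 / (1 − e^(−kτ)) = 1 / (1 − 0.2897) = 1.408

1.41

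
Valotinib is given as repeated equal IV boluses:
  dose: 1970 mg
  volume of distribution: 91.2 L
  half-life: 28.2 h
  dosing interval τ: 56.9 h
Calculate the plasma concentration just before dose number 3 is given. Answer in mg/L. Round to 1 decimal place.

C₀ per dose = Dose / Vd = 1970 / 91.2 = 21.60 mg/L
k = ln2 / t½ = 0.693147 / 28.2 = 0.02458 h⁻¹
Fraction remaining after one interval: r = e^(−kτ) = e^(−0.02458 × 56.9) = 0.2469
Before dose 3, 2 doses have been given (aged 1τ, 2τ).
C_trough = C₀ × (r + r²) = 21.60 × (0.2469 + 0.06096) = 6.650 mg/L

6.7 mg/L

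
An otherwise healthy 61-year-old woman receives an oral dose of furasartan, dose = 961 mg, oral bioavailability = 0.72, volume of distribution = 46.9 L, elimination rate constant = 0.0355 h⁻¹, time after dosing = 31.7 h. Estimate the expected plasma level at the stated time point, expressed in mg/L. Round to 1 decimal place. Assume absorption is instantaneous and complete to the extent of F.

Amount reaching circulation = F × Dose = 0.72 × 961.0 = 691.9 mg
C₀ = F·Dose / Vd = 691.9 / 46.9 = 14.75 mg/L
C = C₀ · e^(−k·t) = 14.75 × e^(−0.03550 × 31.7)
  = 14.75 × 0.3245 = 4.786 mg/L

4.8 mg/L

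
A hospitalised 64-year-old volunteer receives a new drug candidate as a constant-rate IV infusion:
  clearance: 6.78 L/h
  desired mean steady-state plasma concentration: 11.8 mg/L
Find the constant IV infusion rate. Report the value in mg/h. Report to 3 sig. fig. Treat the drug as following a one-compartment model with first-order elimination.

80.0 mg/h

At steady state, infusion rate R₀ = Css × CL = 11.8 × 6.780 = 80.00 mg/h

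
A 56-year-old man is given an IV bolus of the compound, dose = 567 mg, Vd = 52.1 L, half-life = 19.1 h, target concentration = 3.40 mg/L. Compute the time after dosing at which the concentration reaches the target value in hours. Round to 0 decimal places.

C₀ = Dose / Vd = 567.0 / 52.1 = 10.88 mg/L
k = ln2 / t½ = 0.693147 / 19.1 = 0.03629 h⁻¹
t = ln(C₀ / C) / k = ln(10.88 / 3.40) / 0.03629
  = ln(3.200) / 0.03629 = 1.163 / 0.03629 = 32.05 h

32 h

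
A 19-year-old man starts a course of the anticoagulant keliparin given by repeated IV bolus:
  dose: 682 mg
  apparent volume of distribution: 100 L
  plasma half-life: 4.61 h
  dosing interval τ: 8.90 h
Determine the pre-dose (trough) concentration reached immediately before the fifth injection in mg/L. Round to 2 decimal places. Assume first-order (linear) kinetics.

2.41 mg/L

C₀ per dose = Dose / Vd = 682 / 100 = 6.820 mg/L
k = ln2 / t½ = 0.693147 / 4.61 = 0.1504 h⁻¹
Fraction remaining after one interval: r = e^(−kτ) = e^(−0.1504 × 8.90) = 0.2622
Before dose 5, 4 doses have been given (aged 1τ, 2τ, 3τ, 4τ).
C_trough = C₀ × (r + r² + … + r^4) = C₀ × r(1−r^4)/(1−r)
        = 6.820 × 0.2622 × (1 − 0.004726) / (1 − 0.2622) = 2.412 mg/L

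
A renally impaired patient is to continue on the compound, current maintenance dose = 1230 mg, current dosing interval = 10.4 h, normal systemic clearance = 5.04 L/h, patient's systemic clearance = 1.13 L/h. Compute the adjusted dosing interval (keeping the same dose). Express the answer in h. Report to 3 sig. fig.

To keep the same average steady-state level, dosing rate must scale with clearance.
CL ratio = 1.13 / 5.04 = 0.2242
New interval (same dose) = 10.4 / 0.2242 = 46.39 h

46.4 h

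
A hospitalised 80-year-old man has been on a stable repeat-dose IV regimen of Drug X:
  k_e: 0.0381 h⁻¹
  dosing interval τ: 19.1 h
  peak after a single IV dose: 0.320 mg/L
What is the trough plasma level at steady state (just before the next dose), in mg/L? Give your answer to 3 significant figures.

0.299 mg/L

e^(−kτ) = e^(−0.03810 × 19.1) = 0.4830
Accumulation ratio R = 1 / (1 − e^(−kτ)) = 1 / (1 − 0.4830) = 1.934
Steady-state trough = C₀ × R × e^(−kτ) = 0.320 × 1.934 × 0.4830 = 0.2989 mg/L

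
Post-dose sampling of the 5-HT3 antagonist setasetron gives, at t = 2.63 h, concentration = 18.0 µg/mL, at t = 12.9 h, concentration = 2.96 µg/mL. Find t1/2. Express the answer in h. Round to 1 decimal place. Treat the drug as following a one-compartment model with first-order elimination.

k = ln(C₁/C₂) / (t₂ − t₁) = ln(18.0/2.96) / (12.9 − 2.63)
  = 1.805 / 10.27 = 0.1758 h⁻¹
t½ = ln2 / k = 0.693147 / 0.1758 = 3.943 h

3.9 h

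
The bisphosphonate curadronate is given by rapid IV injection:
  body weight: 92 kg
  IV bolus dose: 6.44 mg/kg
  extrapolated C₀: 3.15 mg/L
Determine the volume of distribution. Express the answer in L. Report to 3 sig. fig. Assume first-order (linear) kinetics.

Dose = 6.44 × 92 = 592.5 mg
Vd = Dose / C₀ = 592.5 / 3.15 = 188.1 L

188 L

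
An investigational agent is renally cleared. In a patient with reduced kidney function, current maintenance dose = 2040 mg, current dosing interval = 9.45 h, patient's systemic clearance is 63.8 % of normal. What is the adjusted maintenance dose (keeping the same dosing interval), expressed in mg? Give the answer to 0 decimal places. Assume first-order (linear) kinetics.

1302 mg

To keep the same average steady-state level, dosing rate must scale with clearance.
CL ratio = 63.8 / 100 = 0.6380
New dose (same interval) = 2040 × 0.6380 = 1302 mg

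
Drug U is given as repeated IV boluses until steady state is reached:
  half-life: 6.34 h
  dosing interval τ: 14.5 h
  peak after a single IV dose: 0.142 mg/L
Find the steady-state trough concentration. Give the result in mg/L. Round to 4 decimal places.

0.0366 mg/L

k = ln2 / t½ = 0.693147 / 6.34 = 0.1093 h⁻¹
e^(−kτ) = e^(−0.1093 × 14.5) = 0.2050
Accumulation ratio R = 1 / (1 − e^(−kτ)) = 1 / (1 − 0.2050) = 1.258
Steady-state trough = C₀ × R × e^(−kτ) = 0.142 × 1.258 × 0.2050 = 0.03662 mg/L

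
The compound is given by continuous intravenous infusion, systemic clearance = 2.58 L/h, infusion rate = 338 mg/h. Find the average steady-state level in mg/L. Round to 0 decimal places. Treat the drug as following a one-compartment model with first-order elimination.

131 mg/L

At steady state Css = R₀ / CL = 338 / 2.580 = 131.0 mg/L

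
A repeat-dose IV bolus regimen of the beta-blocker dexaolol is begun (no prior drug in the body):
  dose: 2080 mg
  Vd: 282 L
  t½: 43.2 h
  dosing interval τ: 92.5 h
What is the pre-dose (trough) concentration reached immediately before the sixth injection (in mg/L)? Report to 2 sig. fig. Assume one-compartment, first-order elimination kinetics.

2.2 mg/L

C₀ per dose = Dose / Vd = 2080 / 282 = 7.376 mg/L
k = ln2 / t½ = 0.693147 / 43.2 = 0.01605 h⁻¹
Fraction remaining after one interval: r = e^(−kτ) = e^(−0.01605 × 92.5) = 0.2266
Before dose 6, 5 doses have been given (aged 1τ, 2τ, 3τ, 4τ, 5τ).
C_trough = C₀ × (r + r² + … + r^5) = C₀ × r(1−r^5)/(1−r)
        = 7.376 × 0.2266 × (1 − 0.0005974) / (1 − 0.2266) = 2.160 mg/L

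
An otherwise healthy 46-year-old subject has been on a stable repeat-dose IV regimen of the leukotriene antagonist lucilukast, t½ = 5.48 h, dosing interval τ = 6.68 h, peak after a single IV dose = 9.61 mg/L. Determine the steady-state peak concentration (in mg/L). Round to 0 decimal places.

17 mg/L

k = ln2 / t½ = 0.693147 / 5.48 = 0.1265 h⁻¹
e^(−kτ) = e^(−0.1265 × 6.68) = 0.4295
Accumulation ratio R = 1 / (1 − e^(−kτ)) = 1 / (1 − 0.4295) = 1.753
Steady-state peak = C₀ × R = 9.61 × 1.753 = 16.85 mg/L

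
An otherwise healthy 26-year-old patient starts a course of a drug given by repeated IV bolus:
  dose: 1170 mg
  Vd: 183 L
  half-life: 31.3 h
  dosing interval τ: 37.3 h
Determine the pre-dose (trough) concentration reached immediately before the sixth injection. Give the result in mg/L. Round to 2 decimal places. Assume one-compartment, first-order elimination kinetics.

4.90 mg/L

C₀ per dose = Dose / Vd = 1170 / 183 = 6.393 mg/L
k = ln2 / t½ = 0.693147 / 31.3 = 0.02215 h⁻¹
Fraction remaining after one interval: r = e^(−kτ) = e^(−0.02215 × 37.3) = 0.4377
Before dose 6, 5 doses have been given (aged 1τ, 2τ, 3τ, 4τ, 5τ).
C_trough = C₀ × (r + r² + … + r^5) = C₀ × r(1−r^5)/(1−r)
        = 6.393 × 0.4377 × (1 − 0.01607) / (1 − 0.4377) = 4.896 mg/L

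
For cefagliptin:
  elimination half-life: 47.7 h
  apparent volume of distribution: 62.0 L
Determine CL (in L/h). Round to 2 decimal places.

k = ln2 / t½ = 0.693147 / 47.7 = 0.01453 h⁻¹
CL = k × Vd = 0.01453 × 62.0 = 0.9009 L/h

0.90 L/h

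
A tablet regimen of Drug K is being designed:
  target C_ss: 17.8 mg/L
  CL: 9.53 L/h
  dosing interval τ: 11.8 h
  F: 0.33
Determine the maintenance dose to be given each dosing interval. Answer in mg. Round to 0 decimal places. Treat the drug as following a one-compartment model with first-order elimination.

6066 mg

At steady state, F × (Dose/τ) = Css × CL.
Dose = Css × CL × τ / F = 17.8 × 9.530 × 11.8 / 0.33 = 6066 mg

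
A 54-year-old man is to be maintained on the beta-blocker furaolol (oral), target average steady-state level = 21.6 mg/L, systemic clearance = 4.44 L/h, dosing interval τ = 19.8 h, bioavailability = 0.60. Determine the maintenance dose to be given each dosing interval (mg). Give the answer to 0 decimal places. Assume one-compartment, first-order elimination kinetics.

3165 mg

At steady state, F × (Dose/τ) = Css × CL.
Dose = Css × CL × τ / F = 21.6 × 4.440 × 19.8 / 0.60 = 3165 mg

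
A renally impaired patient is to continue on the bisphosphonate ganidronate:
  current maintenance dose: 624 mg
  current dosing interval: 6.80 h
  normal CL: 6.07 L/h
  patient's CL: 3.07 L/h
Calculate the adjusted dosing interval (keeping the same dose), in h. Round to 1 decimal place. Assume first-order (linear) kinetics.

13.4 h

To keep the same average steady-state level, dosing rate must scale with clearance.
CL ratio = 3.07 / 6.07 = 0.5058
New interval (same dose) = 6.80 / 0.5058 = 13.44 h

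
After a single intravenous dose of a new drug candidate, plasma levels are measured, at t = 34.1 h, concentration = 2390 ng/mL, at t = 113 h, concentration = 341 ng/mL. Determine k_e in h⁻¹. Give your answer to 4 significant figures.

0.02468 h⁻¹

k = ln(C₁/C₂) / (t₂ − t₁) = ln(2390/341) / (113 − 34.1)
  = 1.947 / 78.90 = 0.02468 h⁻¹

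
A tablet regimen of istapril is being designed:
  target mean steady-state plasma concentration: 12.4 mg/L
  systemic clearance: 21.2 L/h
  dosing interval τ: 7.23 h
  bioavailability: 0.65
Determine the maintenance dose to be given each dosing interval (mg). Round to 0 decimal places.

At steady state, F × (Dose/τ) = Css × CL.
Dose = Css × CL × τ / F = 12.4 × 21.20 × 7.23 / 0.65 = 2924 mg

2924 mg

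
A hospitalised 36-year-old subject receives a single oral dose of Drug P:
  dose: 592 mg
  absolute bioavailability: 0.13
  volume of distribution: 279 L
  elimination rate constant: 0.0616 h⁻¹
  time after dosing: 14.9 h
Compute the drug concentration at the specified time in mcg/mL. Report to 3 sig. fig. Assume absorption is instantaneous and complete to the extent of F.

0.110 mcg/mL

Amount reaching circulation = F × Dose = 0.13 × 592.0 = 76.96 mg
C₀ = F·Dose / Vd = 76.96 / 279 = 0.2758 mg/L
C = C₀ · e^(−k·t) = 0.2758 × e^(−0.06160 × 14.9)
  = 0.2758 × 0.3994 = 0.1102 mg/L
(0.1102 mg/L = 0.1102 mcg/mL)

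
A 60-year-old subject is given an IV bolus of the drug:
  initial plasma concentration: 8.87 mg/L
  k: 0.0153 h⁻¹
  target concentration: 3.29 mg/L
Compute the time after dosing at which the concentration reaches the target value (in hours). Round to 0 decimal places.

65 h

t = ln(C₀ / C) / k = ln(8.870 / 3.29) / 0.01530
  = ln(2.696) / 0.01530 = 0.9918 / 0.01530 = 64.82 h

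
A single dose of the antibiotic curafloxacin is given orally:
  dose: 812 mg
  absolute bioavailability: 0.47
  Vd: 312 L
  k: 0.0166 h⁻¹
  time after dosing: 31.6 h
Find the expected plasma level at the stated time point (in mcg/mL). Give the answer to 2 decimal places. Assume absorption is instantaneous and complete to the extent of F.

0.72 mcg/mL

Amount reaching circulation = F × Dose = 0.47 × 812.0 = 381.6 mg
C₀ = F·Dose / Vd = 381.6 / 312 = 1.223 mg/L
C = C₀ · e^(−k·t) = 1.223 × e^(−0.01660 × 31.6)
  = 1.223 × 0.5918 = 0.7238 mg/L
(0.7238 mg/L = 0.7238 mcg/mL)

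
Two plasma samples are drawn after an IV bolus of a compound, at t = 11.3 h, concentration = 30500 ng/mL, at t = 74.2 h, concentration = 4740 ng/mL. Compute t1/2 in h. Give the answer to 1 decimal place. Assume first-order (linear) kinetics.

23.4 h

k = ln(C₁/C₂) / (t₂ − t₁) = ln(30500/4740) / (74.2 − 11.3)
  = 1.862 / 62.90 = 0.02960 h⁻¹
t½ = ln2 / k = 0.693147 / 0.02960 = 23.42 h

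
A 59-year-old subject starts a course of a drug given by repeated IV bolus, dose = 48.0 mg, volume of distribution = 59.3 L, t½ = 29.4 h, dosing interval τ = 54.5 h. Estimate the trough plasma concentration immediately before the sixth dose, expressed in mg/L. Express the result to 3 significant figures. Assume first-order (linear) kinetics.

0.309 mg/L

C₀ per dose = Dose / Vd = 48.0 / 59.3 = 0.8094 mg/L
k = ln2 / t½ = 0.693147 / 29.4 = 0.02358 h⁻¹
Fraction remaining after one interval: r = e^(−kτ) = e^(−0.02358 × 54.5) = 0.2766
Before dose 6, 5 doses have been given (aged 1τ, 2τ, 3τ, 4τ, 5τ).
C_trough = C₀ × (r + r² + … + r^5) = C₀ × r(1−r^5)/(1−r)
        = 0.8094 × 0.2766 × (1 − 0.001619) / (1 − 0.2766) = 0.3090 mg/L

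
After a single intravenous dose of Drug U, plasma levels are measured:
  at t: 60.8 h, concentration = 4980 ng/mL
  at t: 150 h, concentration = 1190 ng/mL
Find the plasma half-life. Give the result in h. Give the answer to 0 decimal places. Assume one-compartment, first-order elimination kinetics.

k = ln(C₁/C₂) / (t₂ − t₁) = ln(4980/1190) / (150 − 60.8)
  = 1.431 / 89.20 = 0.01604 h⁻¹
t½ = ln2 / k = 0.693147 / 0.01604 = 43.21 h

43 h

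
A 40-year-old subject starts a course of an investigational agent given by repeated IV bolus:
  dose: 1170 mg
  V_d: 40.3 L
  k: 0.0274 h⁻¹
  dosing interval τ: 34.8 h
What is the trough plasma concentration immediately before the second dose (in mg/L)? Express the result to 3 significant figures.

C₀ per dose = Dose / Vd = 1170 / 40.3 = 29.03 mg/L
Fraction remaining after one interval: r = e^(−kτ) = e^(−0.02740 × 34.8) = 0.3854
Before dose 2, 1 dose has been given (aged 1τ).
C_trough = C₀ × r = 29.03 × 0.3854 = 11.19 mg/L

11.2 mg/L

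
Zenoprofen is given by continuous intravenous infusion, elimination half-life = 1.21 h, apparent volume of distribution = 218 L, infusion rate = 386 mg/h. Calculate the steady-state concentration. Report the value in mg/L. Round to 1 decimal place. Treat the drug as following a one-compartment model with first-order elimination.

3.1 mg/L

k = ln2 / t½ = 0.693147 / 1.21 = 0.5728 h⁻¹
CL = k × Vd = 0.5728 × 218 = 124.9 L/h
At steady state Css = R₀ / CL = 386 / 124.9 = 3.090 mg/L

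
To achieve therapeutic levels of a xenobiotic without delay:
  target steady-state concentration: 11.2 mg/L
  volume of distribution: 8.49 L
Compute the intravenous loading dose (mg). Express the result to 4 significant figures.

LD = Css × Vd = 11.2 × 8.49 = 95.09 mg

95.09 mg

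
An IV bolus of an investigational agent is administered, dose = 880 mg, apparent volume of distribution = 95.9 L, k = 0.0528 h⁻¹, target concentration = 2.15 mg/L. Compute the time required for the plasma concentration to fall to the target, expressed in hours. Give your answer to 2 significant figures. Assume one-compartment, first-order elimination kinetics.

C₀ = Dose / Vd = 880.0 / 95.9 = 9.176 mg/L
t = ln(C₀ / C) / k = ln(9.176 / 2.15) / 0.05280
  = ln(4.268) / 0.05280 = 1.451 / 0.05280 = 27.48 h

27 h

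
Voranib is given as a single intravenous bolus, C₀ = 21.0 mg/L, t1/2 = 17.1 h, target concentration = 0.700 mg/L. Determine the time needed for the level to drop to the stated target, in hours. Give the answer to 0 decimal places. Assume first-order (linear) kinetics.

84 h

k = ln2 / t½ = 0.693147 / 17.1 = 0.04053 h⁻¹
t = ln(C₀ / C) / k = ln(21.00 / 0.700) / 0.04053
  = ln(30.00) / 0.04053 = 3.401 / 0.04053 = 83.91 h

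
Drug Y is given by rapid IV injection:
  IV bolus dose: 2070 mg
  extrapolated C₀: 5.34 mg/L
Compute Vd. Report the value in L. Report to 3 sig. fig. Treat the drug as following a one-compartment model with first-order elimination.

388 L

Vd = Dose / C₀ = 2070 / 5.34 = 387.6 L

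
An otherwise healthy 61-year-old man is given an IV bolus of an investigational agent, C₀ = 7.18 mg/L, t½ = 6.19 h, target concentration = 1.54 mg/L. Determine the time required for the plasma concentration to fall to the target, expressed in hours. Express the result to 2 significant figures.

14 h

k = ln2 / t½ = 0.693147 / 6.19 = 0.1120 h⁻¹
t = ln(C₀ / C) / k = ln(7.180 / 1.54) / 0.1120
  = ln(4.662) / 0.1120 = 1.539 / 0.1120 = 13.74 h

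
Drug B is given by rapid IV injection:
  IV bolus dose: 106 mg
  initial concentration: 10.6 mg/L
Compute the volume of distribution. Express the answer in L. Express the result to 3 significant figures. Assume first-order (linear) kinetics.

10.0 L

Vd = Dose / C₀ = 106.0 / 10.6 = 10.00 L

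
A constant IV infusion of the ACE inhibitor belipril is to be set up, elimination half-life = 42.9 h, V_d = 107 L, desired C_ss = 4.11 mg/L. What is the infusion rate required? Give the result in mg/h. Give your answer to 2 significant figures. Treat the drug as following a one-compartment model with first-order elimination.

k = ln2 / t½ = 0.693147 / 42.9 = 0.01616 h⁻¹
CL = k × Vd = 0.01616 × 107 = 1.729 L/h
At steady state, infusion rate R₀ = Css × CL = 4.11 × 1.729 = 7.106 mg/h

7.1 mg/h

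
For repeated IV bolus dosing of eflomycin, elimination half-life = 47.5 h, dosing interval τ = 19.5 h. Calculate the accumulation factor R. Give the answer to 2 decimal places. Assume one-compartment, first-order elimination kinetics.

4.04

k = ln2 / t½ = 0.693147 / 47.5 = 0.01459 h⁻¹
e^(−kτ) = e^(−0.01459 × 19.5) = 0.7524
Accumulation ratio R = 1 / (1 − e^(−kτ)) = 1 / (1 − 0.7524) = 4.039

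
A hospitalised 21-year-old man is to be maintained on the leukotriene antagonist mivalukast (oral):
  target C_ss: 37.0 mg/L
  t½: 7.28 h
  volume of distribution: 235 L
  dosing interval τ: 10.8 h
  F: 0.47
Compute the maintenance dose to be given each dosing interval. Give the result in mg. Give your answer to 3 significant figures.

k = ln2 / t½ = 0.693147 / 7.28 = 0.09521 h⁻¹
CL = k × Vd = 0.09521 × 235 = 22.37 L/h
At steady state, F × (Dose/τ) = Css × CL.
Dose = Css × CL × τ / F = 37.0 × 22.37 × 10.8 / 0.47 = 19020 mg

19000 mg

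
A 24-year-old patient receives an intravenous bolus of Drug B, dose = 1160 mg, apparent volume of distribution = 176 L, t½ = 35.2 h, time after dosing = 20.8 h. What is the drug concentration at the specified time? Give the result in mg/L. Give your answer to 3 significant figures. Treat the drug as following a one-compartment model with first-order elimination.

C₀ = Dose / Vd = 1160 / 176 = 6.591 mg/L
k = ln2 / t½ = 0.693147 / 35.2 = 0.01969 h⁻¹
C = C₀ · e^(−k·t) = 6.591 × e^(−0.01969 × 20.8)
  = 6.591 × 0.6639 = 4.376 mg/L

4.38 mg/L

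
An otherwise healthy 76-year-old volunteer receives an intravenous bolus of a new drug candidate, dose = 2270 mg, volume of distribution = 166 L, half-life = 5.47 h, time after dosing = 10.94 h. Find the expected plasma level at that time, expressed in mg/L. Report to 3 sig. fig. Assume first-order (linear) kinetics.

3.42 mg/L

C₀ = Dose / Vd = 2270 / 166 = 13.67 mg/L
k = ln2 / t½ = 0.693147 / 5.47 = 0.1267 h⁻¹
t / t½ = 10.94 / 5.47 = 2 half-lives
C = C₀ × (1/2)^2 = 13.67 × 0.2500 = 3.418 mg/L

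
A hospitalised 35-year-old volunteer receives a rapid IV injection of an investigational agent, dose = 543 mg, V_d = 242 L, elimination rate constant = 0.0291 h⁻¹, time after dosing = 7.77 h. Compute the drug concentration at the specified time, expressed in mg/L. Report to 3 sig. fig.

1.79 mg/L

C₀ = Dose / Vd = 543.0 / 242 = 2.244 mg/L
C = C₀ · e^(−k·t) = 2.244 × e^(−0.02910 × 7.77)
  = 2.244 × 0.7976 = 1.790 mg/L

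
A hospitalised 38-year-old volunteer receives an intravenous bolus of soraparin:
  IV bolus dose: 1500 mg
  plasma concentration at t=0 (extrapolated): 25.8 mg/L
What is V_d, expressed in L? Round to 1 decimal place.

Vd = Dose / C₀ = 1500 / 25.8 = 58.14 L

58.1 L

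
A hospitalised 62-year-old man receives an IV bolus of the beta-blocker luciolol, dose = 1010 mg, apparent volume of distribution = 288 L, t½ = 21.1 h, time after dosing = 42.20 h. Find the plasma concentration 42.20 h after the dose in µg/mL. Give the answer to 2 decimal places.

0.88 µg/mL

C₀ = Dose / Vd = 1010 / 288 = 3.507 mg/L
k = ln2 / t½ = 0.693147 / 21.1 = 0.03285 h⁻¹
t / t½ = 42.20 / 21.1 = 2 half-lives
C = C₀ × (1/2)^2 = 3.507 × 0.2500 = 0.8768 mg/L
(0.8768 mg/L = 0.8768 µg/mL)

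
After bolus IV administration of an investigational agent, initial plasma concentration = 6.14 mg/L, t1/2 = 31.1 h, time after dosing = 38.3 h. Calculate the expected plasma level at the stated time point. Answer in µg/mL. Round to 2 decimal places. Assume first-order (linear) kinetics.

k = ln2 / t½ = 0.693147 / 31.1 = 0.02229 h⁻¹
C = C₀ · e^(−k·t) = 6.140 × e^(−0.02229 × 38.3)
  = 6.140 × 0.4258 = 2.614 mg/L
(2.614 mg/L = 2.614 µg/mL)

2.61 µg/mL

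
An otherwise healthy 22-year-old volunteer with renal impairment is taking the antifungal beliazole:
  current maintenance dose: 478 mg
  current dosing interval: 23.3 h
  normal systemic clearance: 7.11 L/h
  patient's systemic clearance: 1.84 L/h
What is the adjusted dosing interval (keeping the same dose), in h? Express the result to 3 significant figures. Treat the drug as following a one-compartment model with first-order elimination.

90.0 h

To keep the same average steady-state level, dosing rate must scale with clearance.
CL ratio = 1.84 / 7.11 = 0.2588
New interval (same dose) = 23.3 / 0.2588 = 90.03 h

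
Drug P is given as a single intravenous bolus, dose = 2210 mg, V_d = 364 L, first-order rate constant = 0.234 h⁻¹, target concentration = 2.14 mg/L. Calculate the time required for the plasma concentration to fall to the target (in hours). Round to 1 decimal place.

4.5 h

C₀ = Dose / Vd = 2210 / 364 = 6.071 mg/L
t = ln(C₀ / C) / k = ln(6.071 / 2.14) / 0.2340
  = ln(2.837) / 0.2340 = 1.043 / 0.2340 = 4.457 h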